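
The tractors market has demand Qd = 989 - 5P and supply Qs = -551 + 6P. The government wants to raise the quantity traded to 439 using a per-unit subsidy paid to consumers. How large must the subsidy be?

At Q = 439, invert demand for the buyer price: Pb = (989 − 439)/5 = 110; invert supply for the seller price: Ps = (439 − (-551))/6 = 165.
The subsidy must fill the gap: s = Ps − Pb = 165 − 110 = 55.

Required subsidy s = 55 per unit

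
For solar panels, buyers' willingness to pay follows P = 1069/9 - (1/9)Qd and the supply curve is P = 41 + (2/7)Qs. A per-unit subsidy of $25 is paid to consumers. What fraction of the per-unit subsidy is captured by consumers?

Consumer share = 0.28

Pre-subsidy: 1069/9 - (1/9)Q = 41 + (2/7)Q gives Q* = 196 and P* = 97.
With the rebate, buyers effectively pay Pb = Ps − 25, where Ps is the price sellers receive.
On the curves, Pb = 1069/9 - (1/9)Q and Ps = 41 + (2/7)Q; the wedge Ps − Pb = 25 gives 41 + (2/7)Q − (1069/9 - (1/9)Q) = 25, so Q' = 259.
Then Pb = 1069/9 − (1/9)·259 = 90 and Ps = 41 + (2/7)·259 = 115.
Buyers' price falls by P* − Pb = 97 − 90 = 7; sellers' price rises by Ps − P* = 115 − 97 = 18.
So consumers capture 7/25 = 0.28 of each unit of subsidy.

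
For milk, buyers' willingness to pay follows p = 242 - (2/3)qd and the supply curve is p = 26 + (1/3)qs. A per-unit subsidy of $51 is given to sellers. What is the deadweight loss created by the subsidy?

Pre-subsidy: 242 - (2/3)q = 26 + (1/3)q gives q* = 216 and p* = 98.
With the subsidy, sellers receive ps = pb + 51 for each unit, where pb is the price buyers pay.
On the curves, pb = 242 - (2/3)q and ps = 26 + (1/3)q; the wedge ps − pb = 51 gives 26 + (1/3)q − (242 - (2/3)q) = 51, so q' = 267.
Then pb = 242 − (2/3)·267 = 64 and ps = 26 + (1/3)·267 = 115.
The subsidy expands output by 267 − 216 = 51 past the efficient level; on those units the gap between marginal cost and willingness to pay runs from 0 up to 51.
DWL = ½ × 51 × 51 = 1300.5.

Deadweight loss = $1300.5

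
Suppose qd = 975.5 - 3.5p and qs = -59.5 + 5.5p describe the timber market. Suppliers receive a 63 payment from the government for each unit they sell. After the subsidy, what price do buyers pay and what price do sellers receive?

Pre-subsidy: 975.5 - 3.5p = -59.5 + 5.5p gives p* = 115, q* = 573.
With the subsidy, sellers receive ps = pb + 63 for each unit, where pb is the price buyers pay.
Supply in terms of pb becomes qs = -59.5 + 5.5(pb + 63) = 287 + 5.5pb. Setting this equal to demand: 975.5 - 3.5pb = 287 + 5.5pb, so pb = 76.5.
Sellers receive ps = 76.5 + 63 = 139.5; q' = 975.5 − 3.5·76.5 = 707.75.

Buyers pay 76.5; sellers receive 139.5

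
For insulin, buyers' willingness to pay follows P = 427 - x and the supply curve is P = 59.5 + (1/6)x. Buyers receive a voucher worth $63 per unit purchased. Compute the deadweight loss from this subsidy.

Pre-subsidy: 427 - x = 59.5 + (1/6)x gives x* = 315 and P* = 112.
With the rebate, buyers effectively pay Pb = Ps − 63, where Ps is the price sellers receive.
On the curves, Pb = 427 - x and Ps = 59.5 + (1/6)x; the wedge Ps − Pb = 63 gives 59.5 + (1/6)x − (427 - x) = 63, so x' = 369.
Then Pb = 427 − 1·369 = 58 and Ps = 59.5 + (1/6)·369 = 121.
The subsidy expands output by 369 − 315 = 54 past the efficient level; on those units the gap between marginal cost and willingness to pay runs from 0 up to 63.
DWL = ½ × 63 × 54 = 1701.

Deadweight loss = $1701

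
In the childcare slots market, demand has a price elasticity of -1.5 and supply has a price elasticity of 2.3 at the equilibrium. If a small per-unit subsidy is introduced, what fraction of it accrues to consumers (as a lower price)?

Consumer share = 23/38

For a small subsidy around the equilibrium, the benefit split depends on the relative slopes, which at a point are proportional to the elasticities.
Buyer share = εs/(εs + |εd|) = 2.3/(2.3 + 1.5) = 23/38; seller share = |εd|/(εs + |εd|) = 15/38.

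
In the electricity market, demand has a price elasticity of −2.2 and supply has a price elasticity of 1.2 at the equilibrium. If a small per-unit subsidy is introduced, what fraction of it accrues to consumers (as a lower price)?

For a small subsidy around the equilibrium, the benefit split depends on the relative slopes, which at a point are proportional to the elasticities.
Buyer share = εs/(εs + |εd|) = 1.2/(1.2 + 2.2) = 6/17; seller share = |εd|/(εs + |εd|) = 11/17.

Consumer share = 6/17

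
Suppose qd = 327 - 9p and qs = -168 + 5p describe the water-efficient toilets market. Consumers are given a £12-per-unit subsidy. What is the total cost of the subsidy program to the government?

Pre-subsidy: 327 - 9p = -168 + 5p gives p* = 495/14, q* = 123/14.
With the rebate, buyers effectively pay pb = ps − 12, where ps is the price sellers receive.
Demand in terms of ps becomes qd = 327 − 9(ps − 12) = 435 - 9ps. Setting this equal to supply: 435 - 9ps = -168 + 5ps, so ps = 603/14.
Buyers pay pb = 603/14 − 12 = 435/14; q' = -168 + 5·(603/14) = 663/14.
Government outlay = subsidy × quantity = 12 × 663/14 = 3978/7.

Government cost = 3978/7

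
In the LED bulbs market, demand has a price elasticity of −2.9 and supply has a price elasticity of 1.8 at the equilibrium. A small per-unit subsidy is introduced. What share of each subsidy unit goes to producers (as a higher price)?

For a small subsidy around the equilibrium, the benefit split depends on the relative slopes, which at a point are proportional to the elasticities.
Buyer share = εs/(εs + |εd|) = 1.8/(1.8 + 2.9) = 18/47; seller share = |εd|/(εs + |εd|) = 29/47.
So producers capture 29/47 of the subsidy.

Producer share = 29/47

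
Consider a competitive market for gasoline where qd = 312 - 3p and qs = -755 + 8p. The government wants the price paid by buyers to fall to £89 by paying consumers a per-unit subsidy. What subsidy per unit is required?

Required subsidy s = £11 per unit

At a buyer price of 89, quantity demanded is 312 − 3·89 = 45.
Sellers supply 45 only when they receive ps with -755 + 8·ps = 45, i.e. ps = 100.
s = ps − pb = 100 − 89 = 11.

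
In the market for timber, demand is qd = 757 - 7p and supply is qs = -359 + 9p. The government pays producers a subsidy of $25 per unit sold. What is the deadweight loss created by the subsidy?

Deadweight loss = $1230.46875

Pre-subsidy: 757 - 7p = -359 + 9p gives p* = 69.75, q* = 268.75.
With the subsidy, sellers receive ps = pb + 25 for each unit, where pb is the price buyers pay.
Supply in terms of pb becomes qs = -359 + 9(pb + 25) = -134 + 9pb. Setting this equal to demand: 757 - 7pb = -134 + 9pb, so pb = 55.6875.
Sellers receive ps = 55.6875 + 25 = 80.6875; q' = 757 − 7·55.6875 = 367.1875.
The subsidy expands output by 367.1875 − 268.75 = 98.4375 past the efficient level; on those units the gap between marginal cost and willingness to pay runs from 0 up to 25.
DWL = ½ × 25 × 98.4375 = 1230.46875.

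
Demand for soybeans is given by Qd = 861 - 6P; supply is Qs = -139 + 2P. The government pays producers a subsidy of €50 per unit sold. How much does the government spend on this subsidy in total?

Government cost = €9300

Pre-subsidy: 861 - 6P = -139 + 2P gives P* = 125, Q* = 111.
With the subsidy, sellers receive Ps = Pb + 50 for each unit, where Pb is the price buyers pay.
Supply in terms of Pb becomes Qs = -139 + 2(Pb + 50) = -39 + 2Pb. Setting this equal to demand: 861 - 6Pb = -39 + 2Pb, so Pb = 112.5.
Sellers receive Ps = 112.5 + 50 = 162.5; Q' = 861 − 6·112.5 = 186.
Government outlay = subsidy × quantity = 50 × 186 = 9300.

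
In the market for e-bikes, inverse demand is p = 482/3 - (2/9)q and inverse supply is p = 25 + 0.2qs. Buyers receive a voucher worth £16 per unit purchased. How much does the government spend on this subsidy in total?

Government cost = 109200/19

Pre-subsidy: 482/3 - (2/9)q = 25 + 0.2q gives q* = 6105/19 and p* = 1696/19.
With the rebate, buyers effectively pay pb = ps − 16, where ps is the price sellers receive.
On the curves, pb = 482/3 - (2/9)q and ps = 25 + 0.2q; the wedge ps − pb = 16 gives 25 + 0.2q − (482/3 - (2/9)q) = 16, so q' = 6825/19.
Then pb = 482/3 − (2/9)·(6825/19) = 1536/19 and ps = 25 + 0.2·(6825/19) = 1840/19.
Government outlay = subsidy × quantity = 16 × 6825/19 = 109200/19.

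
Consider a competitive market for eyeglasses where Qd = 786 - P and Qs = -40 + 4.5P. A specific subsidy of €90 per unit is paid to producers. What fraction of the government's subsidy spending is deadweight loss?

Pre-subsidy: 786 - P = -40 + 4.5P gives P* = 1652/11, Q* = 6994/11.
With the subsidy, sellers receive Ps = Pb + 90 for each unit, where Pb is the price buyers pay.
Supply in terms of Pb becomes Qs = -40 + 4.5(Pb + 90) = 365 + 4.5Pb. Setting this equal to demand: 786 - Pb = 365 + 4.5Pb, so Pb = 842/11.
Sellers receive Ps = 842/11 + 90 = 1832/11; Q' = 786 − 1·(842/11) = 7804/11.
ΔCS = ½(6994/11 + 7804/11)(1652/11 − 842/11) = 5993190/121; ΔPS = ½(6994/11 + 7804/11)(1832/11 − 1652/11) = 1331820/121.
Government spending = 90 × 7804/11 = 702360/11.
DWL = ½ × 90 × (7804/11 − 6994/11) = 36450/11; fraction = (36450/11) / (702360/11) = 405/7804.

DWL / government spending = 405/7804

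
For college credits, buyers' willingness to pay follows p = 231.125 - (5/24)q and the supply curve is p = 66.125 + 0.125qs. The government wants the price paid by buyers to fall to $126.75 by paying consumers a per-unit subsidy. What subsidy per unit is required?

Required subsidy s = $2 per unit

At a buyer price of 126.75, quantity demanded is 1109.4 − 4.8·126.75 = 501.
Sellers supply 501 only when they receive ps = 66.125 + 0.125·501 = 128.75.
s = ps − pb = 128.75 − 126.75 = 2.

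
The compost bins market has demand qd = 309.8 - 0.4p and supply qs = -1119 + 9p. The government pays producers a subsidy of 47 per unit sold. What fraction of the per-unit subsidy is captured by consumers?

Consumer share = 45/47

Pre-subsidy: 309.8 - 0.4p = -1119 + 9p gives p* = 152, q* = 249.
With the subsidy, sellers receive ps = pb + 47 for each unit, where pb is the price buyers pay.
Supply in terms of pb becomes qs = -1119 + 9(pb + 47) = -696 + 9pb. Setting this equal to demand: 309.8 - 0.4pb = -696 + 9pb, so pb = 107.
Sellers receive ps = 107 + 47 = 154; q' = 309.8 − 0.4·107 = 267.
Buyers' price falls by p* − pb = 152 − 107 = 45; sellers' price rises by ps − p* = 154 − 152 = 2.
So consumers capture 45/47 = 45/47 of each unit of subsidy.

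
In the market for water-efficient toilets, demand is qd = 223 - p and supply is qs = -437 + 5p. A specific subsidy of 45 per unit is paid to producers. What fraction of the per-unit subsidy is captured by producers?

Producer share = 1/6

Pre-subsidy: 223 - p = -437 + 5p gives p* = 110, q* = 113.
With the subsidy, sellers receive ps = pb + 45 for each unit, where pb is the price buyers pay.
Supply in terms of pb becomes qs = -437 + 5(pb + 45) = -212 + 5pb. Setting this equal to demand: 223 - pb = -212 + 5pb, so pb = 72.5.
Sellers receive ps = 72.5 + 45 = 117.5; q' = 223 − 1·72.5 = 150.5.
Buyers' price falls by p* − pb = 110 − 72.5 = 37.5; sellers' price rises by ps − p* = 117.5 − 110 = 7.5.
So producers capture 7.5/45 = 1/6 of each unit of subsidy.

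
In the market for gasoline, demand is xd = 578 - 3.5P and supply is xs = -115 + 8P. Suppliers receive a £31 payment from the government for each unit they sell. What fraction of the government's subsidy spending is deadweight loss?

Pre-subsidy: 578 - 3.5P = -115 + 8P gives P* = 1386/23, x* = 8443/23.
With the subsidy, sellers receive Ps = Pb + 31 for each unit, where Pb is the price buyers pay.
Supply in terms of Pb becomes xs = -115 + 8(Pb + 31) = 133 + 8Pb. Setting this equal to demand: 578 - 3.5Pb = 133 + 8Pb, so Pb = 890/23.
Sellers receive Ps = 890/23 + 31 = 1603/23; x' = 578 − 3.5·(890/23) = 10179/23.
ΔCS = ½(8443/23 + 10179/23)(1386/23 − 890/23) = 4618256/529; ΔPS = ½(8443/23 + 10179/23)(1603/23 − 1386/23) = 2020487/529.
Government spending = 31 × 10179/23 = 315549/23.
DWL = ½ × 31 × (10179/23 − 8443/23) = 26908/23; fraction = (26908/23) / (315549/23) = 868/10179.

DWL / government spending = 868/10179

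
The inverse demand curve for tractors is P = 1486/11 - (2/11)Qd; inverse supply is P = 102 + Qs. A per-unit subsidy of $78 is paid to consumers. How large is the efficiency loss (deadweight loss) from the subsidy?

Deadweight loss = $2574

Pre-subsidy: 1486/11 - (2/11)Q = 102 + Q gives Q* = 28 and P* = 130.
With the rebate, buyers effectively pay Pb = Ps − 78, where Ps is the price sellers receive.
On the curves, Pb = 1486/11 - (2/11)Q and Ps = 102 + Q; the wedge Ps − Pb = 78 gives 102 + Q − (1486/11 - (2/11)Q) = 78, so Q' = 94.
Then Pb = 1486/11 − (2/11)·94 = 118 and Ps = 102 + 1·94 = 196.
The subsidy expands output by 94 − 28 = 66 past the efficient level; on those units the gap between marginal cost and willingness to pay runs from 0 up to 78.
DWL = ½ × 78 × 66 = 2574.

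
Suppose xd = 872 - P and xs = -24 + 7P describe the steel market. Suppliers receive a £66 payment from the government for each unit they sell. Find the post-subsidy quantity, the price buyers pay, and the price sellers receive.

Pre-subsidy: 872 - P = -24 + 7P gives P* = 112, x* = 760.
With the subsidy, sellers receive Ps = Pb + 66 for each unit, where Pb is the price buyers pay.
Supply in terms of Pb becomes xs = -24 + 7(Pb + 66) = 438 + 7Pb. Setting this equal to demand: 872 - Pb = 438 + 7Pb, so Pb = 54.25.
Sellers receive Ps = 54.25 + 66 = 120.25; x' = 872 − 1·54.25 = 817.75.

x' = 817.75; buyers pay £54.25; sellers receive £120.25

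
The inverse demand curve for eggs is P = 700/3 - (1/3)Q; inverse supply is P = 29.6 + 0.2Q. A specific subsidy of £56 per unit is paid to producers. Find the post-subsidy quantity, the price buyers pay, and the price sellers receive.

Pre-subsidy: 700/3 - (1/3)Q = 29.6 + 0.2Q gives Q* = 382 and P* = 106.
With the subsidy, sellers receive Ps = Pb + 56 for each unit, where Pb is the price buyers pay.
On the curves, Pb = 700/3 - (1/3)Q and Ps = 29.6 + 0.2Q; the wedge Ps − Pb = 56 gives 29.6 + 0.2Q − (700/3 - (1/3)Q) = 56, so Q' = 487.
Then Pb = 700/3 − (1/3)·487 = 71 and Ps = 29.6 + 0.2·487 = 127.

Q' = 487; buyers pay £71; sellers receive £127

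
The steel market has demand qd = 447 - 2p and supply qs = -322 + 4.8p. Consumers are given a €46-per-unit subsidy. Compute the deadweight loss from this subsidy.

Pre-subsidy: 447 - 2p = -322 + 4.8p gives p* = 3845/34, q* = 3754/17.
With the rebate, buyers effectively pay pb = ps − 46, where ps is the price sellers receive.
Demand in terms of ps becomes qd = 447 − 2(ps − 46) = 539 - 2ps. Setting this equal to supply: 539 - 2ps = -322 + 4.8ps, so ps = 4305/34.
Buyers pay pb = 4305/34 − 46 = 2741/34; q' = -322 + 4.8·(4305/34) = 4858/17.
The subsidy expands output by 4858/17 − 3754/17 = 1104/17 past the efficient level; on those units the gap between marginal cost and willingness to pay runs from 0 up to 46.
DWL = ½ × 46 × 1104/17 = 25392/17.

Deadweight loss = 25392/17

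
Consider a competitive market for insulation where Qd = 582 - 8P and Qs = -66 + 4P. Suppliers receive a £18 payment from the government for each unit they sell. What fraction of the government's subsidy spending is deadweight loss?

Pre-subsidy: 582 - 8P = -66 + 4P gives P* = 54, Q* = 150.
With the subsidy, sellers receive Ps = Pb + 18 for each unit, where Pb is the price buyers pay.
Supply in terms of Pb becomes Qs = -66 + 4(Pb + 18) = 6 + 4Pb. Setting this equal to demand: 582 - 8Pb = 6 + 4Pb, so Pb = 48.
Sellers receive Ps = 48 + 18 = 66; Q' = 582 − 8·48 = 198.
ΔCS = ½(150 + 198)(54 − 48) = 1044; ΔPS = ½(150 + 198)(66 − 54) = 2088.
Government spending = 18 × 198 = 3564.
DWL = ½ × 18 × (198 − 150) = 432; fraction = 432 / 3564 = 4/33.

DWL / government spending = 4/33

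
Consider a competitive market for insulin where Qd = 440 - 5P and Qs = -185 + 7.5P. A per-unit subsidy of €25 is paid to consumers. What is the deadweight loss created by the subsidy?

Deadweight loss = €937.5

Pre-subsidy: 440 - 5P = -185 + 7.5P gives P* = 50, Q* = 190.
With the rebate, buyers effectively pay Pb = Ps − 25, where Ps is the price sellers receive.
Demand in terms of Ps becomes Qd = 440 − 5(Ps − 25) = 565 - 5Ps. Setting this equal to supply: 565 - 5Ps = -185 + 7.5Ps, so Ps = 60.
Buyers pay Pb = 60 − 25 = 35; Q' = -185 + 7.5·60 = 265.
The subsidy expands output by 265 − 190 = 75 past the efficient level; on those units the gap between marginal cost and willingness to pay runs from 0 up to 25.
DWL = ½ × 25 × 75 = 937.5.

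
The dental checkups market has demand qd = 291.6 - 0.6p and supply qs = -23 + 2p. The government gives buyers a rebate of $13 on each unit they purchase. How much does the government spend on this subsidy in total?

Government cost = $2925

Pre-subsidy: 291.6 - 0.6p = -23 + 2p gives p* = 121, q* = 219.
With the rebate, buyers effectively pay pb = ps − 13, where ps is the price sellers receive.
Demand in terms of ps becomes qd = 291.6 − 0.6(ps − 13) = 299.4 - 0.6ps. Setting this equal to supply: 299.4 - 0.6ps = -23 + 2ps, so ps = 124.
Buyers pay pb = 124 − 13 = 111; q' = -23 + 2·124 = 225.
Government outlay = subsidy × quantity = 13 × 225 = 2925.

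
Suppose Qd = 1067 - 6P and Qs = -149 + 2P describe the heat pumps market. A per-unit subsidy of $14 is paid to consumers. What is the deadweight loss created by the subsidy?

Pre-subsidy: 1067 - 6P = -149 + 2P gives P* = 152, Q* = 155.
With the rebate, buyers effectively pay Pb = Ps − 14, where Ps is the price sellers receive.
Demand in terms of Ps becomes Qd = 1067 − 6(Ps − 14) = 1151 - 6Ps. Setting this equal to supply: 1151 - 6Ps = -149 + 2Ps, so Ps = 162.5.
Buyers pay Pb = 162.5 − 14 = 148.5; Q' = -149 + 2·162.5 = 176.
The subsidy expands output by 176 − 155 = 21 past the efficient level; on those units the gap between marginal cost and willingness to pay runs from 0 up to 14.
DWL = ½ × 14 × 21 = 147.

Deadweight loss = $147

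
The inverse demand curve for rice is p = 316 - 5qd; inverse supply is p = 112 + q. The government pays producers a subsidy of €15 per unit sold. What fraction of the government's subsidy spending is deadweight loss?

Pre-subsidy: 316 - 5q = 112 + q gives q* = 34 and p* = 146.
With the subsidy, sellers receive ps = pb + 15 for each unit, where pb is the price buyers pay.
On the curves, pb = 316 - 5q and ps = 112 + q; the wedge ps − pb = 15 gives 112 + q − (316 - 5q) = 15, so q' = 36.5.
Then pb = 316 − 5·36.5 = 133.5 and ps = 112 + 1·36.5 = 148.5.
ΔCS = ½(34 + 36.5)(146 − 133.5) = 440.625; ΔPS = ½(34 + 36.5)(148.5 − 146) = 88.125.
Government spending = 15 × 36.5 = 547.5.
DWL = ½ × 15 × (36.5 − 34) = 18.75; fraction = 18.75 / 547.5 = 5/146.

DWL / government spending = 5/146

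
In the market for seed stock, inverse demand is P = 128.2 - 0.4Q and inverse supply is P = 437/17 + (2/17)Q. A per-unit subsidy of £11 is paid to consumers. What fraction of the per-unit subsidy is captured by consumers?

Consumer share = 17/22

Pre-subsidy: 128.2 - 0.4Q = 437/17 + (2/17)Q gives Q* = 198 and P* = 49.
With the rebate, buyers effectively pay Pb = Ps − 11, where Ps is the price sellers receive.
On the curves, Pb = 128.2 - 0.4Q and Ps = 437/17 + (2/17)Q; the wedge Ps − Pb = 11 gives 437/17 + (2/17)Q − (128.2 - 0.4Q) = 11, so Q' = 219.25.
Then Pb = 128.2 − 0.4·219.25 = 40.5 and Ps = 437/17 + (2/17)·219.25 = 51.5.
Buyers' price falls by P* − Pb = 49 − 40.5 = 8.5; sellers' price rises by Ps − P* = 51.5 − 49 = 2.5.
So consumers capture 8.5/11 = 17/22 of each unit of subsidy.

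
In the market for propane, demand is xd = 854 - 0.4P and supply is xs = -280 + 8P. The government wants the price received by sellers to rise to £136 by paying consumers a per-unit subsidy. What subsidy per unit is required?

At a seller price of 136, quantity supplied is -280 + 8·136 = 808.
Buyers absorb 808 only when they pay Pb with 854 − 0.4·Pb = 808, i.e. Pb = 115.
s = Ps − Pb = 136 − 115 = 21.

Required subsidy s = £21 per unit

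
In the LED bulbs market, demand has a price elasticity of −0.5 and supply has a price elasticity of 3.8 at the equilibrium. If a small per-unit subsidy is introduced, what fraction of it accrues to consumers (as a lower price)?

Consumer share = 38/43

For a small subsidy around the equilibrium, the benefit split depends on the relative slopes, which at a point are proportional to the elasticities.
Buyer share = εs/(εs + |εd|) = 3.8/(3.8 + 0.5) = 38/43; seller share = |εd|/(εs + |εd|) = 5/43.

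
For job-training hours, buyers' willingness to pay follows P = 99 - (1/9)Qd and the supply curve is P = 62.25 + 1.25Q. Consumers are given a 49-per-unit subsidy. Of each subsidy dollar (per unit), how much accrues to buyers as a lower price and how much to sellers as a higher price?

Pre-subsidy: 99 - (1/9)Q = 62.25 + 1.25Q gives Q* = 27 and P* = 96.
With the rebate, buyers effectively pay Pb = Ps − 49, where Ps is the price sellers receive.
On the curves, Pb = 99 - (1/9)Q and Ps = 62.25 + 1.25Q; the wedge Ps − Pb = 49 gives 62.25 + 1.25Q − (99 - (1/9)Q) = 49, so Q' = 63.
Then Pb = 99 − (1/9)·63 = 92 and Ps = 62.25 + 1.25·63 = 141.
Buyers' price falls by P* − Pb = 96 − 92 = 4; sellers' price rises by Ps − P* = 141 − 96 = 45.

Buyers gain 4 per unit; sellers gain 45 per unit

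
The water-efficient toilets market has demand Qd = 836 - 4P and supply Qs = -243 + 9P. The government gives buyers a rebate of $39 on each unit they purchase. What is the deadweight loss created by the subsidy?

Pre-subsidy: 836 - 4P = -243 + 9P gives P* = 83, Q* = 504.
With the rebate, buyers effectively pay Pb = Ps − 39, where Ps is the price sellers receive.
Demand in terms of Ps becomes Qd = 836 − 4(Ps − 39) = 992 - 4Ps. Setting this equal to supply: 992 - 4Ps = -243 + 9Ps, so Ps = 95.
Buyers pay Pb = 95 − 39 = 56; Q' = -243 + 9·95 = 612.
The subsidy expands output by 612 − 504 = 108 past the efficient level; on those units the gap between marginal cost and willingness to pay runs from 0 up to 39.
DWL = ½ × 39 × 108 = 2106.

Deadweight loss = $2106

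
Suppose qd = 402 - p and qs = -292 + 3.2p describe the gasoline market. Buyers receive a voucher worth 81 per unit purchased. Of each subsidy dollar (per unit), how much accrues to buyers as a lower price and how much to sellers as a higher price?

Pre-subsidy: 402 - p = -292 + 3.2p gives p* = 3470/21, q* = 4972/21.
With the rebate, buyers effectively pay pb = ps − 81, where ps is the price sellers receive.
Demand in terms of ps becomes qd = 402 − 1(ps − 81) = 483 - ps. Setting this equal to supply: 483 - ps = -292 + 3.2ps, so ps = 3875/21.
Buyers pay pb = 3875/21 − 81 = 2174/21; q' = -292 + 3.2·(3875/21) = 6268/21.
Buyers' price falls by p* − pb = 3470/21 − 2174/21 = 432/7; sellers' price rises by ps − p* = 3875/21 − 3470/21 = 135/7.

Buyers gain 432/7 per unit; sellers gain 135/7 per unit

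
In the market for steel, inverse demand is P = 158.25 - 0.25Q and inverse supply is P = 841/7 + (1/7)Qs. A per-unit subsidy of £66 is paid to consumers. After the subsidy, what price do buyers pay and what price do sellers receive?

Buyers pay £92; sellers receive £158

Pre-subsidy: 158.25 - 0.25Q = 841/7 + (1/7)Q gives Q* = 97 and P* = 134.
With the rebate, buyers effectively pay Pb = Ps − 66, where Ps is the price sellers receive.
On the curves, Pb = 158.25 - 0.25Q and Ps = 841/7 + (1/7)Q; the wedge Ps − Pb = 66 gives 841/7 + (1/7)Q − (158.25 - 0.25Q) = 66, so Q' = 265.
Then Pb = 158.25 − 0.25·265 = 92 and Ps = 841/7 + (1/7)·265 = 158.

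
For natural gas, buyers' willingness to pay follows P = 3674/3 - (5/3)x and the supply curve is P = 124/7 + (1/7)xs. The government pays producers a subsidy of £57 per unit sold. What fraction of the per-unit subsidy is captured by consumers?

Consumer share = 35/38

Pre-subsidy: 3674/3 - (5/3)x = 124/7 + (1/7)x gives x* = 667 and P* = 113.
With the subsidy, sellers receive Ps = Pb + 57 for each unit, where Pb is the price buyers pay.
On the curves, Pb = 3674/3 - (5/3)x and Ps = 124/7 + (1/7)x; the wedge Ps − Pb = 57 gives 124/7 + (1/7)x − (3674/3 - (5/3)x) = 57, so x' = 698.5.
Then Pb = 3674/3 − (5/3)·698.5 = 60.5 and Ps = 124/7 + (1/7)·698.5 = 117.5.
Buyers' price falls by P* − Pb = 113 − 60.5 = 52.5; sellers' price rises by Ps − P* = 117.5 − 113 = 4.5.
So consumers capture 52.5/57 = 35/38 of each unit of subsidy.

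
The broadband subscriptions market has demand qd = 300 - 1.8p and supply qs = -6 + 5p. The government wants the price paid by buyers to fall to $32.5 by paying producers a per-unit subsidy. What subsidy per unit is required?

Required subsidy s = $17 per unit

At a buyer price of 32.5, quantity demanded is 300 − 1.8·32.5 = 241.5.
Sellers supply 241.5 only when they receive ps with -6 + 5·ps = 241.5, i.e. ps = 49.5.
s = ps − pb = 49.5 − 32.5 = 17.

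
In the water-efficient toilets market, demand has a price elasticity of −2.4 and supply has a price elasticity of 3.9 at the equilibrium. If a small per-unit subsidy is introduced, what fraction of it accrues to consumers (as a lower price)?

Consumer share = 13/21

For a small subsidy around the equilibrium, the benefit split depends on the relative slopes, which at a point are proportional to the elasticities.
Buyer share = εs/(εs + |εd|) = 3.9/(3.9 + 2.4) = 13/21; seller share = |εd|/(εs + |εd|) = 8/21.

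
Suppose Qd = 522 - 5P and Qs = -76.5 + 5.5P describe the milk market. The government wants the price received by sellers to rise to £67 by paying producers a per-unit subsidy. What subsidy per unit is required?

At a seller price of 67, quantity supplied is -76.5 + 5.5·67 = 292.
Buyers absorb 292 only when they pay Pb with 522 − 5·Pb = 292, i.e. Pb = 46.
s = Ps − Pb = 67 − 46 = 21.

Required subsidy s = £21 per unit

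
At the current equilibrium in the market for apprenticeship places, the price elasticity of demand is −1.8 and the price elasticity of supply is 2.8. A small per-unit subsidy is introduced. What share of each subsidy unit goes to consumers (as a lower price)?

For a small subsidy around the equilibrium, the benefit split depends on the relative slopes, which at a point are proportional to the elasticities.
Buyer share = εs/(εs + |εd|) = 2.8/(2.8 + 1.8) = 14/23; seller share = |εd|/(εs + |εd|) = 9/23.

Consumer share = 14/23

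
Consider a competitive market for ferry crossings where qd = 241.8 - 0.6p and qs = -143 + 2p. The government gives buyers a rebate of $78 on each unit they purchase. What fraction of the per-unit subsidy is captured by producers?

Producer share = 3/13

Pre-subsidy: 241.8 - 0.6p = -143 + 2p gives p* = 148, q* = 153.
With the rebate, buyers effectively pay pb = ps − 78, where ps is the price sellers receive.
Demand in terms of ps becomes qd = 241.8 − 0.6(ps − 78) = 288.6 - 0.6ps. Setting this equal to supply: 288.6 - 0.6ps = -143 + 2ps, so ps = 166.
Buyers pay pb = 166 − 78 = 88; q' = -143 + 2·166 = 189.
Buyers' price falls by p* − pb = 148 − 88 = 60; sellers' price rises by ps − p* = 166 − 148 = 18.
So producers capture 18/78 = 3/13 of each unit of subsidy.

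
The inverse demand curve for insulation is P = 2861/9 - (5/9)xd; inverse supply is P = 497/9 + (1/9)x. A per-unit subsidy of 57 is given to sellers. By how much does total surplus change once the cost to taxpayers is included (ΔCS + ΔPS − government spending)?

Pre-subsidy: 2861/9 - (5/9)x = 497/9 + (1/9)x gives x* = 394 and P* = 99.
With the subsidy, sellers receive Ps = Pb + 57 for each unit, where Pb is the price buyers pay.
On the curves, Pb = 2861/9 - (5/9)x and Ps = 497/9 + (1/9)x; the wedge Ps − Pb = 57 gives 497/9 + (1/9)x − (2861/9 - (5/9)x) = 57, so x' = 479.5.
Then Pb = 2861/9 − (5/9)·479.5 = 51.5 and Ps = 497/9 + (1/9)·479.5 = 108.5.
ΔCS = ½(394 + 479.5)(99 − 51.5) = 20745.625; ΔPS = ½(394 + 479.5)(108.5 − 99) = 4149.125.
Government spending = 57 × 479.5 = 27331.5.
Net change = 20745.625 + 4149.125 − 27331.5 = -2436.75. The loss equals the DWL triangle ½·57·85.5.

Net change in total surplus = -2436.75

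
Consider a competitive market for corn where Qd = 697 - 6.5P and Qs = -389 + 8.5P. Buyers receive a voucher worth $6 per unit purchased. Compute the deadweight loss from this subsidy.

Pre-subsidy: 697 - 6.5P = -389 + 8.5P gives P* = 72.4, Q* = 226.4.
With the rebate, buyers effectively pay Pb = Ps − 6, where Ps is the price sellers receive.
Demand in terms of Ps becomes Qd = 697 − 6.5(Ps − 6) = 736 - 6.5Ps. Setting this equal to supply: 736 - 6.5Ps = -389 + 8.5Ps, so Ps = 75.
Buyers pay Pb = 75 − 6 = 69; Q' = -389 + 8.5·75 = 248.5.
The subsidy expands output by 248.5 − 226.4 = 22.1 past the efficient level; on those units the gap between marginal cost and willingness to pay runs from 0 up to 6.
DWL = ½ × 6 × 22.1 = 66.3.

Deadweight loss = $66.3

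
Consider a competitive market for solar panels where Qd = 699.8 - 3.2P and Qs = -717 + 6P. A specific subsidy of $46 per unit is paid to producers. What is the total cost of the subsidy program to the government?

Pre-subsidy: 699.8 - 3.2P = -717 + 6P gives P* = 154, Q* = 207.
With the subsidy, sellers receive Ps = Pb + 46 for each unit, where Pb is the price buyers pay.
Supply in terms of Pb becomes Qs = -717 + 6(Pb + 46) = -441 + 6Pb. Setting this equal to demand: 699.8 - 3.2Pb = -441 + 6Pb, so Pb = 124.
Sellers receive Ps = 124 + 46 = 170; Q' = 699.8 − 3.2·124 = 303.
Government outlay = subsidy × quantity = 46 × 303 = 13938.

Government cost = $13938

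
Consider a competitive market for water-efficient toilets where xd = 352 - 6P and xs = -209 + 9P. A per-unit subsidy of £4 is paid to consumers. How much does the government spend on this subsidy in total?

Government cost = £568

Pre-subsidy: 352 - 6P = -209 + 9P gives P* = 37.4, x* = 127.6.
With the rebate, buyers effectively pay Pb = Ps − 4, where Ps is the price sellers receive.
Demand in terms of Ps becomes xd = 352 − 6(Ps − 4) = 376 - 6Ps. Setting this equal to supply: 376 - 6Ps = -209 + 9Ps, so Ps = 39.
Buyers pay Pb = 39 − 4 = 35; x' = -209 + 9·39 = 142.
Government outlay = subsidy × quantity = 4 × 142 = 568.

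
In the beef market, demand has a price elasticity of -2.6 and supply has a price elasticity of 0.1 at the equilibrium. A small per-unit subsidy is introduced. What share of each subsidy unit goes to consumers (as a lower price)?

For a small subsidy around the equilibrium, the benefit split depends on the relative slopes, which at a point are proportional to the elasticities.
Buyer share = εs/(εs + |εd|) = 0.1/(0.1 + 2.6) = 1/27; seller share = |εd|/(εs + |εd|) = 26/27.

Consumer share = 1/27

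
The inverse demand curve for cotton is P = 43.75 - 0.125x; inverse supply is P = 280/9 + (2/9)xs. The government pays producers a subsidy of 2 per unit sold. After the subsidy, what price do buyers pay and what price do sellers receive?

Pre-subsidy: 43.75 - 0.125x = 280/9 + (2/9)x gives x* = 36.4 and P* = 39.2.
With the subsidy, sellers receive Ps = Pb + 2 for each unit, where Pb is the price buyers pay.
On the curves, Pb = 43.75 - 0.125x and Ps = 280/9 + (2/9)x; the wedge Ps − Pb = 2 gives 280/9 + (2/9)x − (43.75 - 0.125x) = 2, so x' = 42.16.
Then Pb = 43.75 − 0.125·42.16 = 38.48 and Ps = 280/9 + (2/9)·42.16 = 40.48.

Buyers pay 38.48; sellers receive 40.48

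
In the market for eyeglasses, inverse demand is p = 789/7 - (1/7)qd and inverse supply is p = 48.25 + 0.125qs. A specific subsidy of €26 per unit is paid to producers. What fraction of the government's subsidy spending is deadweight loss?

Pre-subsidy: 789/7 - (1/7)q = 48.25 + 0.125q gives q* = 722/3 and p* = 235/3.
With the subsidy, sellers receive ps = pb + 26 for each unit, where pb is the price buyers pay.
On the curves, pb = 789/7 - (1/7)q and ps = 48.25 + 0.125q; the wedge ps − pb = 26 gives 48.25 + 0.125q − (789/7 - (1/7)q) = 26, so q' = 5066/15.
Then pb = 789/7 − (1/7)·(5066/15) = 967/15 and ps = 48.25 + 0.125·(5066/15) = 1357/15.
ΔCS = ½(722/3 + 5066/15)(235/3 − 967/15) = 4010.24; ΔPS = ½(722/3 + 5066/15)(1357/15 − 235/3) = 3508.96.
Government spending = 26 × 5066/15 = 131716/15.
DWL = ½ × 26 × (5066/15 − 722/3) = 18928/15; fraction = (18928/15) / (131716/15) = 364/2533.

DWL / government spending = 364/2533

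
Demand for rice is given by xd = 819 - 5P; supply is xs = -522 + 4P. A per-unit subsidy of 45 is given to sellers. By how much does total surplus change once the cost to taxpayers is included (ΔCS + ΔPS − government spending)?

Pre-subsidy: 819 - 5P = -522 + 4P gives P* = 149, x* = 74.
With the subsidy, sellers receive Ps = Pb + 45 for each unit, where Pb is the price buyers pay.
Supply in terms of Pb becomes xs = -522 + 4(Pb + 45) = -342 + 4Pb. Setting this equal to demand: 819 - 5Pb = -342 + 4Pb, so Pb = 129.
Sellers receive Ps = 129 + 45 = 174; x' = 819 − 5·129 = 174.
ΔCS = ½(74 + 174)(149 − 129) = 2480; ΔPS = ½(74 + 174)(174 − 149) = 3100.
Government spending = 45 × 174 = 7830.
Net change = 2480 + 3100 − 7830 = -2250. The loss equals the DWL triangle ½·45·100.

Net change in total surplus = -2250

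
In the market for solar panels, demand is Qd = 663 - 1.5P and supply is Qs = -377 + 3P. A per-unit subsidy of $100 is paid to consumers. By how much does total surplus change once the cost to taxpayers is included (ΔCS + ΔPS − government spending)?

Pre-subsidy: 663 - 1.5P = -377 + 3P gives P* = 2080/9, Q* = 949/3.
With the rebate, buyers effectively pay Pb = Ps − 100, where Ps is the price sellers receive.
Demand in terms of Ps becomes Qd = 663 − 1.5(Ps − 100) = 813 - 1.5Ps. Setting this equal to supply: 813 - 1.5Ps = -377 + 3Ps, so Ps = 2380/9.
Buyers pay Pb = 2380/9 − 100 = 1480/9; Q' = -377 + 3·(2380/9) = 1249/3.
ΔCS = ½(949/3 + 1249/3)(2080/9 − 1480/9) = 219800/9; ΔPS = ½(949/3 + 1249/3)(2380/9 − 2080/9) = 109900/9.
Government spending = 100 × 1249/3 = 124900/3.
Net change = 219800/9 + 109900/9 − 124900/3 = -5000. The loss equals the DWL triangle ½·100·100.

Net change in total surplus = -$5000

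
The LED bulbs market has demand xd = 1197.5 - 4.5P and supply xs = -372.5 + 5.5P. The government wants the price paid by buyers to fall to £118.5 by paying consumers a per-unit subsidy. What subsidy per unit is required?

Required subsidy s = £70 per unit

At a buyer price of 118.5, quantity demanded is 1197.5 − 4.5·118.5 = 664.25.
Sellers supply 664.25 only when they receive Ps with -372.5 + 5.5·Ps = 664.25, i.e. Ps = 188.5.
s = Ps − Pb = 188.5 − 118.5 = 70.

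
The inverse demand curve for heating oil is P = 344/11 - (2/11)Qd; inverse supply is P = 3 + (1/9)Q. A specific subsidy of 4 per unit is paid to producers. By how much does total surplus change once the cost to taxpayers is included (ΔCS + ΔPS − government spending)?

Net change in total surplus = -792/29

Pre-subsidy: 344/11 - (2/11)Q = 3 + (1/9)Q gives Q* = 2799/29 and P* = 398/29.
With the subsidy, sellers receive Ps = Pb + 4 for each unit, where Pb is the price buyers pay.
On the curves, Pb = 344/11 - (2/11)Q and Ps = 3 + (1/9)Q; the wedge Ps − Pb = 4 gives 3 + (1/9)Q − (344/11 - (2/11)Q) = 4, so Q' = 3195/29.
Then Pb = 344/11 − (2/11)·(3195/29) = 326/29 and Ps = 3 + (1/9)·(3195/29) = 442/29.
ΔCS = ½(2799/29 + 3195/29)(398/29 − 326/29) = 215784/841; ΔPS = ½(2799/29 + 3195/29)(442/29 − 398/29) = 131868/841.
Government spending = 4 × 3195/29 = 12780/29.
Net change = 215784/841 + 131868/841 − 12780/29 = -792/29. The loss equals the DWL triangle ½·4·396/29.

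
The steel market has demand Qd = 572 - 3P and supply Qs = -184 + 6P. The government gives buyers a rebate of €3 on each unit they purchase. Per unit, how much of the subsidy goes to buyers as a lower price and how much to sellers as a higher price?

Buyers gain €2 per unit; sellers gain €1 per unit

Pre-subsidy: 572 - 3P = -184 + 6P gives P* = 84, Q* = 320.
With the rebate, buyers effectively pay Pb = Ps − 3, where Ps is the price sellers receive.
Demand in terms of Ps becomes Qd = 572 − 3(Ps − 3) = 581 - 3Ps. Setting this equal to supply: 581 - 3Ps = -184 + 6Ps, so Ps = 85.
Buyers pay Pb = 85 − 3 = 82; Q' = -184 + 6·85 = 326.
Buyers' price falls by P* − Pb = 84 − 82 = 2; sellers' price rises by Ps − P* = 85 − 84 = 1.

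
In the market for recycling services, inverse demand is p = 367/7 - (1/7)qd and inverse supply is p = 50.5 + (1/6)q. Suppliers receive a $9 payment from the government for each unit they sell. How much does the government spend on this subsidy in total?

Government cost = 4131/13

Pre-subsidy: 367/7 - (1/7)q = 50.5 + (1/6)q gives q* = 81/13 and p* = 670/13.
With the subsidy, sellers receive ps = pb + 9 for each unit, where pb is the price buyers pay.
On the curves, pb = 367/7 - (1/7)q and ps = 50.5 + (1/6)q; the wedge ps − pb = 9 gives 50.5 + (1/6)q − (367/7 - (1/7)q) = 9, so q' = 459/13.
Then pb = 367/7 − (1/7)·(459/13) = 616/13 and ps = 50.5 + (1/6)·(459/13) = 733/13.
Government outlay = subsidy × quantity = 9 × 459/13 = 4131/13.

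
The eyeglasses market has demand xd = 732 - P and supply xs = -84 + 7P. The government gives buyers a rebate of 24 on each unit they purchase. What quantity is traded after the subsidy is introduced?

Pre-subsidy: 732 - P = -84 + 7P gives P* = 102, x* = 630.
With the rebate, buyers effectively pay Pb = Ps − 24, where Ps is the price sellers receive.
Demand in terms of Ps becomes xd = 732 − 1(Ps − 24) = 756 - Ps. Setting this equal to supply: 756 - Ps = -84 + 7Ps, so Ps = 105.
Buyers pay Pb = 105 − 24 = 81; x' = -84 + 7·105 = 651.

x' = 651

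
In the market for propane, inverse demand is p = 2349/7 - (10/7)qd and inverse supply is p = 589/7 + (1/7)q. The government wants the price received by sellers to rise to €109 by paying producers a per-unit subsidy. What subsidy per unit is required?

Required subsidy s = €22 per unit

At a seller price of 109, quantity supplied is -589 + 7·109 = 174.
Buyers absorb 174 only when they pay pb = 2349/7 − (10/7)·174 = 87.
s = ps − pb = 109 − 87 = 22.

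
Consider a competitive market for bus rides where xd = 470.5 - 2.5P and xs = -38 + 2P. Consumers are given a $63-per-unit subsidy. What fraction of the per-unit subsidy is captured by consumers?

Pre-subsidy: 470.5 - 2.5P = -38 + 2P gives P* = 113, x* = 188.
With the rebate, buyers effectively pay Pb = Ps − 63, where Ps is the price sellers receive.
Demand in terms of Ps becomes xd = 470.5 − 2.5(Ps − 63) = 628 - 2.5Ps. Setting this equal to supply: 628 - 2.5Ps = -38 + 2Ps, so Ps = 148.
Buyers pay Pb = 148 − 63 = 85; x' = -38 + 2·148 = 258.
Buyers' price falls by P* − Pb = 113 − 85 = 28; sellers' price rises by Ps − P* = 148 − 113 = 35.
So consumers capture 28/63 = 4/9 of each unit of subsidy.

Consumer share = 4/9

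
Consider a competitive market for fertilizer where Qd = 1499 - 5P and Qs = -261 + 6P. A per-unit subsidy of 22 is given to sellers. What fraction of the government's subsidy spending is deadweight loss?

Pre-subsidy: 1499 - 5P = -261 + 6P gives P* = 160, Q* = 699.
With the subsidy, sellers receive Ps = Pb + 22 for each unit, where Pb is the price buyers pay.
Supply in terms of Pb becomes Qs = -261 + 6(Pb + 22) = -129 + 6Pb. Setting this equal to demand: 1499 - 5Pb = -129 + 6Pb, so Pb = 148.
Sellers receive Ps = 148 + 22 = 170; Q' = 1499 − 5·148 = 759.
ΔCS = ½(699 + 759)(160 − 148) = 8748; ΔPS = ½(699 + 759)(170 − 160) = 7290.
Government spending = 22 × 759 = 16698.
DWL = ½ × 22 × (759 − 699) = 660; fraction = 660 / 16698 = 10/253.

DWL / government spending = 10/253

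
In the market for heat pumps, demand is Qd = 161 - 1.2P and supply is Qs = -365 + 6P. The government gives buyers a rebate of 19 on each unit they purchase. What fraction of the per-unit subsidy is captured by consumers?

Pre-subsidy: 161 - 1.2P = -365 + 6P gives P* = 1315/18, Q* = 220/3.
With the rebate, buyers effectively pay Pb = Ps − 19, where Ps is the price sellers receive.
Demand in terms of Ps becomes Qd = 161 − 1.2(Ps − 19) = 183.8 - 1.2Ps. Setting this equal to supply: 183.8 - 1.2Ps = -365 + 6Ps, so Ps = 686/9.
Buyers pay Pb = 686/9 − 19 = 515/9; Q' = -365 + 6·(686/9) = 277/3.
Buyers' price falls by P* − Pb = 1315/18 − 515/9 = 95/6; sellers' price rises by Ps − P* = 686/9 − 1315/18 = 19/6.
So consumers capture (95/6)/19 = 5/6 of each unit of subsidy.

Consumer share = 5/6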